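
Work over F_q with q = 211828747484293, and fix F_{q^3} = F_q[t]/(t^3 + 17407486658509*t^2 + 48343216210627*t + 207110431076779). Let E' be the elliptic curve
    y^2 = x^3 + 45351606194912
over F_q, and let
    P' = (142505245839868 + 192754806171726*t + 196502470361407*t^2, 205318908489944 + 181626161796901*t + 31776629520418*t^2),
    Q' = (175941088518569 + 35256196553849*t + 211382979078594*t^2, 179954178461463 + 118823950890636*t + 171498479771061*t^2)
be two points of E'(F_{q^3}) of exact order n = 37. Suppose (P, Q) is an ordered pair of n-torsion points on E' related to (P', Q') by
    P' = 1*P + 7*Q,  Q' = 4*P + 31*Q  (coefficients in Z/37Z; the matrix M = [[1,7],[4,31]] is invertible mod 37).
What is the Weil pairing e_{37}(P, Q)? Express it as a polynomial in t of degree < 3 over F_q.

The 37-Weil pairing on E[37] over F_{211828747484293} is alternating-bilinear: e_{37}(P',Q') = e_{37}(P,Q)^det(M).
1*31 - 7*4 = 3; reduced mod 37: det = 3, inverse 25.
Build f_{37,P'} and f_{37,Q'} via the 6-bit ladder of 37=100101_2; evaluate at shifted divisors; quotient in F_{211828747484293^3}.
Miller gives e_{37}(P',Q') = 62917176119308 + 62153165800141*t + 80332784416812*t^2 in F_{211828747484293^3}.
Hence e(P,Q) = 89071769286388 + 148278711547905*t + 198651954297717*t^2 in F_{211828747484293^3}^*.

89071769286388 + 148278711547905*t + 198651954297717*t^2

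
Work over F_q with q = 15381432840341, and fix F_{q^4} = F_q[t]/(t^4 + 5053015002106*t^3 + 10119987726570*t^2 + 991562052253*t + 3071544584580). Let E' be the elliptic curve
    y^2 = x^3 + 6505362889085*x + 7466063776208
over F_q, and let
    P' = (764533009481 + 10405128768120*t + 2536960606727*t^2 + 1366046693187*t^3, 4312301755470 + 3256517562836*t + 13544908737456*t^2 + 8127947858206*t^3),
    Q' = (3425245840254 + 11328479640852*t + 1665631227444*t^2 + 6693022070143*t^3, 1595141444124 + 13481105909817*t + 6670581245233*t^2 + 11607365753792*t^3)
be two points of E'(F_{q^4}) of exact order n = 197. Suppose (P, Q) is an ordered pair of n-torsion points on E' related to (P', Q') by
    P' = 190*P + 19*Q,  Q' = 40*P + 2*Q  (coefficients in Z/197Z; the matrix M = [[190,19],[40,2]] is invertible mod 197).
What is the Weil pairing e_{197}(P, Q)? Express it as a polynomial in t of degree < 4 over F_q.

Under M = [[190,19],[40,2]] in GL_2(Z/197), e_{197}(P',Q') = e_{197}(P,Q)^(190*2-19*40 mod 197).
det(M) mod 197 = 14; its inverse in (Z/197)^* is 183 (check: 14*183 mod 197 = 1).
Double-and-add over 11000101: 8-1 doublings, 4-1 additions; each step l_{T,T}/v_{2T} or l_{T,P'}/v at Q'+S for random S.
Miller gives e_{197}(P',Q') = 9282909564029 + 8228720914195*t + 8670753301822*t^2 + 2625526970698*t^3 in F_{15381432840341^4}.
e_{197}(P,Q) = (9282909564029 + 8228720914195*t + 8670753301822*t^2 + 2625526970698*t^3)^{183} = 9866196749782 + 12159702914338*t + 735938055872*t^2 + 4035496528302*t^3.

9866196749782 + 12159702914338*t + 735938055872*t^2 + 4035496528302*t^3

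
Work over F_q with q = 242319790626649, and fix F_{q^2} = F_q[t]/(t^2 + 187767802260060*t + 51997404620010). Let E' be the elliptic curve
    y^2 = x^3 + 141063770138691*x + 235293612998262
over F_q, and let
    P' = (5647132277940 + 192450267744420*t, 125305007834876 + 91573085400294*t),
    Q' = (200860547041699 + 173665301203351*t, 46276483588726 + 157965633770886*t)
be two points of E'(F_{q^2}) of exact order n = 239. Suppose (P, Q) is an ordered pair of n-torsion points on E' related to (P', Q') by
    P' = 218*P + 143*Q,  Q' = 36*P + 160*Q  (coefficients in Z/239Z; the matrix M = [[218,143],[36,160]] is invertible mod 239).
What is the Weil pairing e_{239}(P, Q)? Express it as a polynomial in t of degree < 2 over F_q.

219449549661767 + 116355733476467*t

e_{239} is bilinear + alternating on E[239], so e_{239}(218*P + 143*Q, 36*P + 160*Q) = e_{239}(P,Q)^(218*160-143*36).
218*160 - 143*36 = 29732; reduced mod 239: det = 96, inverse 122.
Build f_{239,P'} and f_{239,Q'} via the 8-bit ladder of 239=11101111_2; evaluate at shifted divisors; quotient in F_{242319790626649^2}.
Miller gives e_{239}(P',Q') = 232984318344365 + 27342323206322*t in F_{242319790626649^2}.
e_{239}(P,Q) = (232984318344365 + 27342323206322*t)^{122} = 219449549661767 + 116355733476467*t.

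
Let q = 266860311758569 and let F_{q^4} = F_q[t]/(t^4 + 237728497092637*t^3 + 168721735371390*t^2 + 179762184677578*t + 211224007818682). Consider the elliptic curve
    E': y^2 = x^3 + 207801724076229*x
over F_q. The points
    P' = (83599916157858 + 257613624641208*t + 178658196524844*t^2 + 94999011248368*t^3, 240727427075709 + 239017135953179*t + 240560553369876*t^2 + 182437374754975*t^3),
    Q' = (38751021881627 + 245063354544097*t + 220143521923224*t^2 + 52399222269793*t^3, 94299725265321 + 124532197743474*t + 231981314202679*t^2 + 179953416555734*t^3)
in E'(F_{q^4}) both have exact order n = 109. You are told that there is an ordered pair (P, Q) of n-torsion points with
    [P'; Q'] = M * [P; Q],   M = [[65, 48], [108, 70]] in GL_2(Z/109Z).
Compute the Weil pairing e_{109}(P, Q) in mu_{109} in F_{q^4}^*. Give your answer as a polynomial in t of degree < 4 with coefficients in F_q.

e_{109} is bilinear + alternating on E[109], so e_{109}(65*P + 48*Q, 108*P + 70*Q) = e_{109}(P,Q)^(65*70-48*108).
det(M) mod 109 = 20; its inverse in (Z/109)^* is 60 (check: 20*60 mod 109 = 1).
Run Miller on y^2=x^3+207801724076229*x over F_{266860311758569}: ladder 1101101 (7 bits); e = f_P(D_Q)/f_Q(D_P).
The quotient is 242000698582618 + 189510971875202*t + 219333349607516*t^2 + 154282569370869*t^3.
e_{109}(P,Q) = (242000698582618 + 189510971875202*t + 219333349607516*t^2 + 154282569370869*t^3)^{60} = 243898802253492 + 217193852506681*t + 165502106193693*t^2 + 34569842814061*t^3.

243898802253492 + 217193852506681*t + 165502106193693*t^2 + 34569842814061*t^3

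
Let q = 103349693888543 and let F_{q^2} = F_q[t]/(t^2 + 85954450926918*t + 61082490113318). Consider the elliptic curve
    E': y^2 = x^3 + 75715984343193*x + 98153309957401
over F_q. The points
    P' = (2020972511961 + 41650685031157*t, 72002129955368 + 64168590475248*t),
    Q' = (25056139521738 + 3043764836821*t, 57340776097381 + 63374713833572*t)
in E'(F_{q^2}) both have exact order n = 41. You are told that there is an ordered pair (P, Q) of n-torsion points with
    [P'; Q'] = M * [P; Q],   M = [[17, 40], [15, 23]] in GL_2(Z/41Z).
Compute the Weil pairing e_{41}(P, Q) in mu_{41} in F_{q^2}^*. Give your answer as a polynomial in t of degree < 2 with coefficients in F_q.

24117071756848 + 79356780432411*t

e_{41}(aP+bQ,cP+dQ) = e_{41}(P,Q)^(ad-bc); with (a,b,c,d)=(17,40,15,23) this gives the det-41 law.
det M = 17*23 - 40*15 = -209 = 37 (mod 41); 37^{-1} = 10 (mod 41).
Miller loop for e_{41} over F_{103349693888543^2}: bits of 41 = 101001; 5 double steps + 2 add steps, l/v at each.
The quotient is 24601913353228 + 16000310410679*t.
(24601913353228 + 16000310410679*t)^{10} mod (103349693888543,f) = 24117071756848 + 79356780432411*t.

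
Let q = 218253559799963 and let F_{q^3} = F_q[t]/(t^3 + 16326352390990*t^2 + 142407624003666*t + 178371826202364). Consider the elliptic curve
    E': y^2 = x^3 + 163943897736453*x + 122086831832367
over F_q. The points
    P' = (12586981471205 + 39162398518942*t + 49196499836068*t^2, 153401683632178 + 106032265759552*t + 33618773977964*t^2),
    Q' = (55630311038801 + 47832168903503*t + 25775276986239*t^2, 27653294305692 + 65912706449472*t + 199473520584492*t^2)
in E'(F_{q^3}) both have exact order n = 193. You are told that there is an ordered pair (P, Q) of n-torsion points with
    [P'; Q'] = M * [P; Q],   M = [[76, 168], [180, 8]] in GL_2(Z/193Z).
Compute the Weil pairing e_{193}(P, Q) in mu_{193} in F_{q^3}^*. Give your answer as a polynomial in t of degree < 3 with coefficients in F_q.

Since e_{193}(P,P)=e_{193}(Q,Q)=1 and e_{193}(Q,P)=e_{193}(P,Q)^{-1}, expanding e_{193}(76*P + 168*Q,180*P + 8*Q) leaves e(P,Q)^det(M).
det(M) mod 193 = 90; its inverse in (Z/193)^* is 178 (check: 90*178 mod 193 = 1).
Build f_{193,P'} and f_{193,Q'} via the 8-bit ladder of 193=11000001_2; evaluate at shifted divisors; quotient in F_{218253559799963^3}.
Result: e(P',Q') = 82662864495511 + 144932234065979*t + 55664519839549*t^2.
(82662864495511 + 144932234065979*t + 55664519839549*t^2)^{178} mod (218253559799963,f) = 79953743772499 + 158878336244426*t + 170017949385771*t^2.

79953743772499 + 158878336244426*t + 170017949385771*t^2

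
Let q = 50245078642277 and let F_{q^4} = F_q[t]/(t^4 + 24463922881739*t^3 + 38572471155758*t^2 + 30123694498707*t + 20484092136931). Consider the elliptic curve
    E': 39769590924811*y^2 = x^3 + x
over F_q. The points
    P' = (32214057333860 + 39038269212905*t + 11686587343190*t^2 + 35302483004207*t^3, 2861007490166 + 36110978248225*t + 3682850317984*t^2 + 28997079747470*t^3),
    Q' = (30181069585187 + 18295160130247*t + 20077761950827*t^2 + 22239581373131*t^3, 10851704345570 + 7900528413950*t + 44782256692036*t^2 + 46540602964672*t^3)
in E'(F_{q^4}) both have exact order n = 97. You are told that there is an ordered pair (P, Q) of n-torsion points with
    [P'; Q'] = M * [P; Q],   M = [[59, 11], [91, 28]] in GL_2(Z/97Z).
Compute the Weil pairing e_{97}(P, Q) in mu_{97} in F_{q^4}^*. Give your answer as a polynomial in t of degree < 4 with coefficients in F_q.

e_{97}(aP+bQ,cP+dQ) = e_{97}(P,Q)^(ad-bc); with (a,b,c,d)=(59,11,91,28) this gives the det-97 law.
det M = 59*28 - 11*91 = 651 = 69 (mod 97); 69^{-1} = 45 (mod 97).
(x,y)|->(10764578277619x,10764578277619y) sends E' to y^2=x^3+39836391743807*x.
n = 97 = (1100001)_2 (7 bits, wt 3); accumulate f_{97,P'}(Q'+S)/f_{97,P'}(S) along the 6-step ladder.
Miller gives e_{97}(P',Q') = 19546842811073 + 13805192283452*t + 15340774951553*t^2 + 41316510251811*t^3 in F_{50245078642277^4}.
Hence e(P,Q) = 50057831834547 + 28435291201717*t + 4663156064337*t^2 + 6262271033964*t^3 in F_{50245078642277^4}^*.

50057831834547 + 28435291201717*t + 4663156064337*t^2 + 6262271033964*t^3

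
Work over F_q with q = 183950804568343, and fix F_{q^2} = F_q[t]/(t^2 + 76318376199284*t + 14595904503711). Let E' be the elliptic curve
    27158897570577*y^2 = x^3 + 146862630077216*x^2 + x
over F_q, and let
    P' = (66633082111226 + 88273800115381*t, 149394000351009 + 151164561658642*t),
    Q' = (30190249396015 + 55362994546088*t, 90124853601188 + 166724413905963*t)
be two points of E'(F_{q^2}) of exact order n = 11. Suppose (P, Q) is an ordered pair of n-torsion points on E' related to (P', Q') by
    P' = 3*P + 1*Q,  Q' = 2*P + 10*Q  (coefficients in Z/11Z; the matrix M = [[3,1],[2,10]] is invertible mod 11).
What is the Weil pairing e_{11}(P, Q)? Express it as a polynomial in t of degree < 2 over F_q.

e_{11}(aP+bQ,cP+dQ) = e_{11}(P,Q)^(ad-bc); with (a,b,c,d)=(3,1,2,10) this gives the det-11 law.
det M = 3*10 - 1*2 = 28 = 6 (mod 11); 6^{-1} = 2 (mod 11).
Undo Montgomery via alpha=120524461733673, beta=42292724211306: (a',b')=(114238301488235,102097408534427) over F_{183950804568343}.
Run Miller on y^2=x^3+114238301488235*x+102097408534427 over F_{183950804568343}: ladder 1011 (4 bits); e = f_P(D_Q)/f_Q(D_P).
Result: e(P',Q') = 4066865602523 + 93336795519598*t.
Thus e_{11}(P,Q) = 117625876770328 + 58730886532752*t.

117625876770328 + 58730886532752*t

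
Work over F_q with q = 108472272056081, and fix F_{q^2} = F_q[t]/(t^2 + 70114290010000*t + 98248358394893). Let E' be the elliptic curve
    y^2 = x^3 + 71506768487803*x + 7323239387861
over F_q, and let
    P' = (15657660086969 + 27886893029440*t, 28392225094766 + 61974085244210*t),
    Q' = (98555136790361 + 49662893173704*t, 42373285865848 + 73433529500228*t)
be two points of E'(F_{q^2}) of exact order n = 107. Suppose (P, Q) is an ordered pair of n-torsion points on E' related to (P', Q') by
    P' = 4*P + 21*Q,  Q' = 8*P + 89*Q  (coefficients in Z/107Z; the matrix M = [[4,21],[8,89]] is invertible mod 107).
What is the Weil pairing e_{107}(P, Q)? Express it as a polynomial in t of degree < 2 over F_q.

77804740941368 + 24628394292646*t

e_{107} is bilinear + alternating on E[107], so e_{107}(4*P + 21*Q, 8*P + 89*Q) = e_{107}(P,Q)^(4*89-21*8).
Inverting 81 mod 107: 37. Thus e_{107}(P,Q) = e(P',Q')^{37}.
Miller loop for e_{107} over F_{108472272056081^2}: bits of 107 = 1101011; 6 double steps + 4 add steps, l/v at each.
Result: e(P',Q') = 59823465281969 + 105257671753428*t.
Finally e_{107}(P,Q) = 77804740941368 + 24628394292646*t.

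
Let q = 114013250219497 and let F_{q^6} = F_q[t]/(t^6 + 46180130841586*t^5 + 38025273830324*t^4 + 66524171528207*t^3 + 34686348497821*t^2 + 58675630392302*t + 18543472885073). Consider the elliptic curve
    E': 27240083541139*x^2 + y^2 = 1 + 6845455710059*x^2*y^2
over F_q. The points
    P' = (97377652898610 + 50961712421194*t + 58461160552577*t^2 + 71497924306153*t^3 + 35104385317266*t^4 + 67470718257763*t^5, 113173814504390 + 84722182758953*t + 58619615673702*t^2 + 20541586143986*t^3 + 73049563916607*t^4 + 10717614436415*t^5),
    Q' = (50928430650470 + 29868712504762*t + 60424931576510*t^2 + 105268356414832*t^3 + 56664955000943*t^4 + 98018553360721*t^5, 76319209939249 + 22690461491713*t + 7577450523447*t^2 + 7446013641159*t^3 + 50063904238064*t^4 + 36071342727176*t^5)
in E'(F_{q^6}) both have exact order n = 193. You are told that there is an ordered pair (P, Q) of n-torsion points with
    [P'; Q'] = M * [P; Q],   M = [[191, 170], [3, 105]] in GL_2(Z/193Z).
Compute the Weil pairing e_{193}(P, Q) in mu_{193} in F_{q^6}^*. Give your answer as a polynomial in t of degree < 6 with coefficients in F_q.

56441481123026 + 5802043399281*t + 28005201067661*t^2 + 34143216756210*t^3 + 25670959429092*t^4 + 16867948813122*t^5

Alternating bilinearity on E[193] (values in mu_{193} in F_{114013250219497^6}) gives e(P',Q') = e(P,Q)^det(M).
So e_{193}(P,Q) = e_{193}(P',Q')^{26}, since 52*26 = 1 mod 193.
Edwards->Montgomery: u=(1+y)/(1-y), v=u/x -> 68277919554607v^2=u^3+98695288153156u^2+u; then x_W=5098656957770u+5680923208533: y^2=x^3+54240510101540*x+103511686122457.
Build f_{193,P'} and f_{193,Q'} via the 8-bit ladder of 193=11000001_2; evaluate at shifted divisors; quotient in F_{114013250219497^6}.
The quotient is 36967841833871 + 111008423489473*t + 88689837409129*t^2 + 22992433617635*t^3 + 39349147750190*t^4 + 79726243422192*t^5.
(36967841833871 + 111008423489473*t + 88689837409129*t^2 + 22992433617635*t^3 + 39349147750190*t^4 + 79726243422192*t^5)^{26} mod (114013250219497,f) = 56441481123026 + 5802043399281*t + 28005201067661*t^2 + 34143216756210*t^3 + 25670959429092*t^4 + 16867948813122*t^5.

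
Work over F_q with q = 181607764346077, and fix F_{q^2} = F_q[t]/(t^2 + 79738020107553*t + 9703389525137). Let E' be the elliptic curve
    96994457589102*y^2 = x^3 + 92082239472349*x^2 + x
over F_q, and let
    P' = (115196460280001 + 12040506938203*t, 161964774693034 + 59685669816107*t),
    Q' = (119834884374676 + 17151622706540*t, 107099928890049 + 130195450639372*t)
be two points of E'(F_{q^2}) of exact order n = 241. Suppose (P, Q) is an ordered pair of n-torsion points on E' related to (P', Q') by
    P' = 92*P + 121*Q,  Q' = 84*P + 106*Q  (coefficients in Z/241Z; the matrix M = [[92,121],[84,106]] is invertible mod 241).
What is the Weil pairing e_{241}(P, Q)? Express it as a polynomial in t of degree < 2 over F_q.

Since e_{241}(P,P)=e_{241}(Q,Q)=1 and e_{241}(Q,P)=e_{241}(P,Q)^{-1}, expanding e_{241}(92*P + 121*Q,84*P + 106*Q) leaves e(P,Q)^det(M).
Inverting 70 mod 241: 31. Thus e_{241}(P,Q) = e(P',Q')^{31}.
Undo Montgomery via alpha=45927006778431, beta=18419632971651: (a',b')=(0,131611360895984) over F_{181607764346077}.
n = 241 = (11110001)_2 (8 bits, wt 5); accumulate f_{241,P'}(Q'+S)/f_{241,P'}(S) along the 7-step ladder.
f_P(D_Q)/f_Q(D_P) = 13025448328051 + 66576431956664*t.
Finally e_{241}(P,Q) = 141935347343465 + 152424725720125*t.

141935347343465 + 152424725720125*t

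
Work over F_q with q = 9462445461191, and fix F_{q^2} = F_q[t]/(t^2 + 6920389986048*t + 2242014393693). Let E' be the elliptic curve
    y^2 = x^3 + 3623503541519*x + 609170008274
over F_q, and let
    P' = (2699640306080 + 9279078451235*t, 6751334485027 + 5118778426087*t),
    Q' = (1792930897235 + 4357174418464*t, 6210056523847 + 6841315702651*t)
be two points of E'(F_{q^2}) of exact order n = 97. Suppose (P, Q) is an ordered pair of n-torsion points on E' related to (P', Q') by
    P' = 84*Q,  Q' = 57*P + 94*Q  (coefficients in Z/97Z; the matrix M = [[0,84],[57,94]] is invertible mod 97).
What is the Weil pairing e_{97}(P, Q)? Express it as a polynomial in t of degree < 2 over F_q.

1317668163681 + 3629364295336*t

The 97-Weil pairing on E[97] over F_{9462445461191} is alternating-bilinear: e_{97}(P',Q') = e_{97}(P,Q)^det(M).
Hence e(P,Q) = e(P',Q')^{36} where 36 = 62^{-1} mod 97.
Double-and-add over 1100001: 7-1 doublings, 3-1 additions; each step l_{T,T}/v_{2T} or l_{T,P'}/v at Q'+S for random S.
Miller gives e_{97}(P',Q') = 2066986495578 + 4312910044510*t in F_{9462445461191^2}.
(2066986495578 + 4312910044510*t)^{36} mod (9462445461191,f) = 1317668163681 + 3629364295336*t.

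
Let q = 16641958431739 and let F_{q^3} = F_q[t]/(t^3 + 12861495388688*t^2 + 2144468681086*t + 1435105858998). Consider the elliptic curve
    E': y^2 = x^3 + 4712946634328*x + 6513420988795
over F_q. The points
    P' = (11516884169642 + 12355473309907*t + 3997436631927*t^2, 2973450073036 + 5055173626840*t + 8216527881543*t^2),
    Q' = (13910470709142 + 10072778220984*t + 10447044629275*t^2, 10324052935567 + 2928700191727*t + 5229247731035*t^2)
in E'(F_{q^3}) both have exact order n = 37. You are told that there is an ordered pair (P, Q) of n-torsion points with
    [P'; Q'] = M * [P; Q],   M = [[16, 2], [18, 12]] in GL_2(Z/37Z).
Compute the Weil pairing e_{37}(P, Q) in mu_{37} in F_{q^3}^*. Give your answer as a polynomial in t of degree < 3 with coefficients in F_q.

12631220589941 + 3516011137740*t + 9343013193316*t^2

Alternating bilinearity on E[37] (values in mu_{37} in F_{16641958431739^3}) gives e(P',Q') = e(P,Q)^det(M).
Inverting 8 mod 37: 14. Thus e_{37}(P,Q) = e(P',Q')^{14}.
Double-and-add over 100101: 6-1 doublings, 3-1 additions; each step l_{T,T}/v_{2T} or l_{T,P'}/v at Q'+S for random S.
f_P(D_Q)/f_Q(D_P) = 5121049417940 + 16205341776230*t + 1378212037801*t^2.
Raise to 14: e(P,Q) = 12631220589941 + 3516011137740*t + 9343013193316*t^2 in mu_{37}.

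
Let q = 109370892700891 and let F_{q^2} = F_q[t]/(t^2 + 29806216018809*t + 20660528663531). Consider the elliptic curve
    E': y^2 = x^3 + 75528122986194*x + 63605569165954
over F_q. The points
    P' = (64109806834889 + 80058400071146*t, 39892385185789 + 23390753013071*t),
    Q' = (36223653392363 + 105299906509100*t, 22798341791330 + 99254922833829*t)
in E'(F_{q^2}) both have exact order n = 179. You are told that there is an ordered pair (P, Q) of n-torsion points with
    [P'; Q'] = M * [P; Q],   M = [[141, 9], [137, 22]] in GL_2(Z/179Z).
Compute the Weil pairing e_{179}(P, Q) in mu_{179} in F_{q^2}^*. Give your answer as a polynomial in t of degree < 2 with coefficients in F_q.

466833605199 + 22850326405453*t

The 179-Weil pairing on E[179] over F_{109370892700891} is alternating-bilinear: e_{179}(P',Q') = e_{179}(P,Q)^det(M).
det(M) mod 179 = 79; its inverse in (Z/179)^* is 34 (check: 79*34 mod 179 = 1).
n = 179 = (10110011)_2 (8 bits, wt 5); accumulate f_{179,P'}(Q'+S)/f_{179,P'}(S) along the 7-step ladder.
f_P(D_Q)/f_Q(D_P) = 53166954614528 + 66072751512658*t.
e_{179}(P,Q) = (53166954614528 + 66072751512658*t)^{34} = 466833605199 + 22850326405453*t.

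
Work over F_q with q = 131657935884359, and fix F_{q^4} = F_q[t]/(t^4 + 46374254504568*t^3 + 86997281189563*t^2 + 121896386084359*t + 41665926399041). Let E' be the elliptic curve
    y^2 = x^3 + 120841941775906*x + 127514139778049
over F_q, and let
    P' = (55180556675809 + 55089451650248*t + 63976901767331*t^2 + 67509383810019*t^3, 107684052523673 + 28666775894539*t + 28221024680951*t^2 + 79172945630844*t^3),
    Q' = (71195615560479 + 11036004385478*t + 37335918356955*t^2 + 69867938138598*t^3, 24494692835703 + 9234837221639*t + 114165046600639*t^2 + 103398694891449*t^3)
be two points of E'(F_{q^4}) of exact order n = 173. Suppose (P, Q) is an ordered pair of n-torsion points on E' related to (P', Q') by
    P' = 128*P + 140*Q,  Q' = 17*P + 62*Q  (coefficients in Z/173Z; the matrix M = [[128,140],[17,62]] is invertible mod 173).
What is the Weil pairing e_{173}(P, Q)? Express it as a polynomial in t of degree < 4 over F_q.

e_{173}(aP+bQ,cP+dQ) = e_{173}(P,Q)^(ad-bc); with (a,b,c,d)=(128,140,17,62) this gives the det-173 law.
det(M) mod 173 = 20; its inverse in (Z/173)^* is 26 (check: 20*26 mod 173 = 1).
8-bit Miller (10101101) on E'/F_{131657935884359} with a'=120841941775906, b'=127514139778049: accumulate tangent/chord ratios at Q'+S and P'+S'.
f_P(D_Q)/f_Q(D_P) = 80657676208875 + 116727206578239*t + 16384794541335*t^2 + 79328372900942*t^3.
Raise to 26: e(P,Q) = 124061060253205 + 58201448582841*t + 125950702352471*t^2 + 102433017775671*t^3 in mu_{173}.

124061060253205 + 58201448582841*t + 125950702352471*t^2 + 102433017775671*t^3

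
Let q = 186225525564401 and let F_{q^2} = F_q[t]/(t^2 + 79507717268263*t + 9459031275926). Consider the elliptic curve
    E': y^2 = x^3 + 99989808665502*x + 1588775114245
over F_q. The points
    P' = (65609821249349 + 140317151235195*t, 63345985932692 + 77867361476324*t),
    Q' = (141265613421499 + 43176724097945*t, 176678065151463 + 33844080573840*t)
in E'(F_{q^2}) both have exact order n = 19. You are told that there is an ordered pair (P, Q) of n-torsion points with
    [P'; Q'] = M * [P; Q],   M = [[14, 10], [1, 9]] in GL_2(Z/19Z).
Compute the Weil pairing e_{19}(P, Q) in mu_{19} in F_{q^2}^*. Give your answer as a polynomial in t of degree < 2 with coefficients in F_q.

28800123913578 + 173541422185023*t

The 19-Weil pairing on E[19] over F_{186225525564401} is alternating-bilinear: e_{19}(P',Q') = e_{19}(P,Q)^det(M).
14*9 - 10*1 = 116; reduced mod 19: det = 2, inverse 10.
Run Miller on y^2=x^3+99989808665502*x+1588775114245 over F_{186225525564401}: ladder 10011 (5 bits); e = f_P(D_Q)/f_Q(D_P).
Result: e(P',Q') = 12624966846198 + 32629070396314*t.
Thus e_{19}(P,Q) = 28800123913578 + 173541422185023*t.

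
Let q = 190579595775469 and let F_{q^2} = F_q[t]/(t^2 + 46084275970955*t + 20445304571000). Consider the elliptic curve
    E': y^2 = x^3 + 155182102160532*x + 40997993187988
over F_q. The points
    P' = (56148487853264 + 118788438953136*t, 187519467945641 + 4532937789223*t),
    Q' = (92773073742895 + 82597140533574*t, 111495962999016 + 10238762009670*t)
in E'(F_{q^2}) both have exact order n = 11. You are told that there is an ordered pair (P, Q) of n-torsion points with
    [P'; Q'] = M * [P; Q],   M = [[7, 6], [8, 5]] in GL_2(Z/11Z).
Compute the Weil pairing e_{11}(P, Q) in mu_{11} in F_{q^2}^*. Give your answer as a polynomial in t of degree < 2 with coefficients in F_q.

Since e_{11}(P,P)=e_{11}(Q,Q)=1 and e_{11}(Q,P)=e_{11}(P,Q)^{-1}, expanding e_{11}(7*P + 6*Q,8*P + 5*Q) leaves e(P,Q)^det(M).
So e_{11}(P,Q) = e_{11}(P',Q')^{5}, since 9*5 = 1 mod 11.
Run Miller on y^2=x^3+155182102160532*x+40997993187988 over F_{190579595775469}: ladder 1011 (4 bits); e = f_P(D_Q)/f_Q(D_P).
e_{11}(P',Q') = 55371147902897 + 65727767425233*t.
Finally e_{11}(P,Q) = 3769768591906 + 84352395290939*t.

3769768591906 + 84352395290939*t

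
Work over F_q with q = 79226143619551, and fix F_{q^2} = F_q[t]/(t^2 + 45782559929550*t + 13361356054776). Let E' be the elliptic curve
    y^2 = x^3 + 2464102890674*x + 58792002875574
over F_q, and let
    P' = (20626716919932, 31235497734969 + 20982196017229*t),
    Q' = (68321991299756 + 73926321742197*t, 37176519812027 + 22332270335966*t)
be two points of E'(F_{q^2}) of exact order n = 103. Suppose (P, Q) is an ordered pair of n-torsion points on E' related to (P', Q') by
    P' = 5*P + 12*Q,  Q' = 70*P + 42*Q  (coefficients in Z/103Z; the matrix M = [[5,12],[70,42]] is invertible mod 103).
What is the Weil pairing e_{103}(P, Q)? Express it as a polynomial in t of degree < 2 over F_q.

22001382957745 + 31130117571639*t

e_{103}(aP+bQ,cP+dQ) = e_{103}(P,Q)^(ad-bc); with (a,b,c,d)=(5,12,70,42) this gives the det-103 law.
det M = 5*42 - 12*70 = -630 = 91 (mod 103); 91^{-1} = 60 (mod 103).
7-bit Miller (1100111) on E'/F_{79226143619551} with a'=2464102890674, b'=58792002875574: accumulate tangent/chord ratios at Q'+S and P'+S'.
So e_{103}(P',Q') = 24744388596144 + 21682425787244*t.
e_{103}(P,Q) = (24744388596144 + 21682425787244*t)^{60} = 22001382957745 + 31130117571639*t.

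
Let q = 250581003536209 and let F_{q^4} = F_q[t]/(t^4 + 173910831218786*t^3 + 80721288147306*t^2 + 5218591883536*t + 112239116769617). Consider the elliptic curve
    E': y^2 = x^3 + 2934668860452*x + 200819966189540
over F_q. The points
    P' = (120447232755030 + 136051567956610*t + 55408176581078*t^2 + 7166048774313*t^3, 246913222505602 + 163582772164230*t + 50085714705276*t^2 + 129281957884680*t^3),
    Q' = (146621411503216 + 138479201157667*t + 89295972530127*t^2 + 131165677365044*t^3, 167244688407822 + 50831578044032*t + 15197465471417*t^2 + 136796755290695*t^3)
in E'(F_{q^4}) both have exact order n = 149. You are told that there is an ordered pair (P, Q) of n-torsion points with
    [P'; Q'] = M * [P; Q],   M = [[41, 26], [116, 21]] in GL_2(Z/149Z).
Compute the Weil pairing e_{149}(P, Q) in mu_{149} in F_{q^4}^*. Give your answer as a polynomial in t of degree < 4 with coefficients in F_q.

Since e_{149}(P,P)=e_{149}(Q,Q)=1 and e_{149}(Q,P)=e_{149}(P,Q)^{-1}, expanding e_{149}(41*P + 26*Q,116*P + 21*Q) leaves e(P,Q)^det(M).
Inverting 80 mod 149: 95. Thus e_{149}(P,Q) = e(P',Q')^{95}.
Double-and-add over 10010101: 8-1 doublings, 4-1 additions; each step l_{T,T}/v_{2T} or l_{T,P'}/v at Q'+S for random S.
The quotient is 123393582356107 + 238512062768457*t + 32031423798373*t^2 + 75421801460614*t^3.
Raise to 95: e(P,Q) = 238470765161270 + 145328490540571*t + 144141046116629*t^2 + 168322416669476*t^3 in mu_{149}.

238470765161270 + 145328490540571*t + 144141046116629*t^2 + 168322416669476*t^3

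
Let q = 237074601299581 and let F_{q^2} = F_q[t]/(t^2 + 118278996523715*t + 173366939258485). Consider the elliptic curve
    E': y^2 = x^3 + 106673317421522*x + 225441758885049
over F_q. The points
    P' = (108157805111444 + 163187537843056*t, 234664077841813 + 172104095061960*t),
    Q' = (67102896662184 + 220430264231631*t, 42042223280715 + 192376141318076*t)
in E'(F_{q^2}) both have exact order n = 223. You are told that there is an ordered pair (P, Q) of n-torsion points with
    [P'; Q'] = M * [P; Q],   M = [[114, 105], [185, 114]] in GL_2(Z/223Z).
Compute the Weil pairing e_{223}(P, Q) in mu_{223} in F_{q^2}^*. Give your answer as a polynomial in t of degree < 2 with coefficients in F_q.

95892043215308 + 200595589089682*t

Since e_{223}(P,P)=e_{223}(Q,Q)=1 and e_{223}(Q,P)=e_{223}(P,Q)^{-1}, expanding e_{223}(114*P + 105*Q,185*P + 114*Q) leaves e(P,Q)^det(M).
det M = 114*114 - 105*185 = -6429 = 38 (mod 223); 38^{-1} = 135 (mod 223).
8-bit Miller (11011111) on E'/F_{237074601299581} with a'=106673317421522, b'=225441758885049: accumulate tangent/chord ratios at Q'+S and P'+S'.
Miller gives e_{223}(P',Q') = 230761833693108 + 52501214885581*t in F_{237074601299581^2}.
Hence e(P,Q) = 95892043215308 + 200595589089682*t in F_{237074601299581^2}^*.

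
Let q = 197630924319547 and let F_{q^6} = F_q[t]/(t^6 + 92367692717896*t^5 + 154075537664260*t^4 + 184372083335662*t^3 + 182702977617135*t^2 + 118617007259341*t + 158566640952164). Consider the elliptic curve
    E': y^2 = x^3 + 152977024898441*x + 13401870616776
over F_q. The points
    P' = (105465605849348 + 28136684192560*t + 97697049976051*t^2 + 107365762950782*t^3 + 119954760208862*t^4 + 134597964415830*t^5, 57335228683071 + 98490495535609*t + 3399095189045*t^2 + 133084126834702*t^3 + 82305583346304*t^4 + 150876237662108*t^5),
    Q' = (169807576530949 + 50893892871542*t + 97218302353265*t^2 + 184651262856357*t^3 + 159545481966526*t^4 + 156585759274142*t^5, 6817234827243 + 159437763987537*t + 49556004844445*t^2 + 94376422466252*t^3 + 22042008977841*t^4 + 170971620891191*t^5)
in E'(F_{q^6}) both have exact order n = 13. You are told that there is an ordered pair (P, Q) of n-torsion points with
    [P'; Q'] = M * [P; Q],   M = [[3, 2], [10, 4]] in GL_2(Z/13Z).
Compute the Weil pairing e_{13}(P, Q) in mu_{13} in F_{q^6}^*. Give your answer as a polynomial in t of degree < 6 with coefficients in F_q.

The 13-Weil pairing on E[13] over F_{197630924319547} is alternating-bilinear: e_{13}(P',Q') = e_{13}(P,Q)^det(M).
det M = 3*4 - 2*10 = -8 = 5 (mod 13); 5^{-1} = 8 (mod 13).
Double-and-add over 1101: 4-1 doublings, 3-1 additions; each step l_{T,T}/v_{2T} or l_{T,P'}/v at Q'+S for random S.
Result: e(P',Q') = 42866020779297 + 192403980654552*t + 43559220023029*t^2 + 105975787762286*t^3 + 116629370637038*t^4 + 5536219446546*t^5.
e_{13}(P,Q) = (42866020779297 + 192403980654552*t + 43559220023029*t^2 + 105975787762286*t^3 + 116629370637038*t^4 + 5536219446546*t^5)^{8} = 113477704187732 + 56548999448204*t + 114899539338440*t^2 + 153745220950276*t^3 + 190192199075239*t^4 + 166756974413245*t^5.

113477704187732 + 56548999448204*t + 114899539338440*t^2 + 153745220950276*t^3 + 190192199075239*t^4 + 166756974413245*t^5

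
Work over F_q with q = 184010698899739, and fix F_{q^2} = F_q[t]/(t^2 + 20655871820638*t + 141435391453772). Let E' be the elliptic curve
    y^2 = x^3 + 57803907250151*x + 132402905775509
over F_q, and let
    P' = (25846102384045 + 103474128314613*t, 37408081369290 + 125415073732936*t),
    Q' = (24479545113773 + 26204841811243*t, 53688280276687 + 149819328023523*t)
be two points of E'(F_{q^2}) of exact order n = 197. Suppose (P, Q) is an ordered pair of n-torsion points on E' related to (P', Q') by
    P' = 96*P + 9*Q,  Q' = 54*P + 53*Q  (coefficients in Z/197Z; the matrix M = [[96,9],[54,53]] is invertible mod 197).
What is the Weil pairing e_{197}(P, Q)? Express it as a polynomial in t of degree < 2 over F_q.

124502407739181 + 1321025003737*t

e_{197} is bilinear + alternating on E[197], so e_{197}(96*P + 9*Q, 54*P + 53*Q) = e_{197}(P,Q)^(96*53-9*54).
96*53 - 9*54 = 4602; reduced mod 197: det = 71, inverse 111.
Build f_{197,P'} and f_{197,Q'} via the 8-bit ladder of 197=11000101_2; evaluate at shifted divisors; quotient in F_{184010698899739^2}.
Result: e(P',Q') = 164988049905620 + 79620114597087*t.
Hence e(P,Q) = 124502407739181 + 1321025003737*t in F_{184010698899739^2}^*.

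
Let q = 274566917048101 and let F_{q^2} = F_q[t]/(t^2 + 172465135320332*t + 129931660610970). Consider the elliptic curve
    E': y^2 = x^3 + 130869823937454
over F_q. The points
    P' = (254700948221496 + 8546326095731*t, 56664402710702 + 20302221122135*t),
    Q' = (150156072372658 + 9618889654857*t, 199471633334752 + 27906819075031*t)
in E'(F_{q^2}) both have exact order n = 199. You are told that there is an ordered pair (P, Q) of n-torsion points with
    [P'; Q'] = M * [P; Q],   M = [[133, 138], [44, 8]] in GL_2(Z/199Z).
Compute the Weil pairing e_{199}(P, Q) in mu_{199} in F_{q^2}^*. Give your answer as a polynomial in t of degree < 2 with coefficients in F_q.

The 199-Weil pairing on E[199] over F_{274566917048101} is alternating-bilinear: e_{199}(P',Q') = e_{199}(P,Q)^det(M).
So e_{199}(P,Q) = e_{199}(P',Q')^{6}, since 166*6 = 1 mod 199.
8-bit Miller (11000111) on E'/F_{274566917048101} with a'=0, b'=130869823937454: accumulate tangent/chord ratios at Q'+S and P'+S'.
e_{199}(P',Q') = 147795484227672 + 146606591290092*t.
Hence e(P,Q) = 229679873235712 + 186157278785575*t in F_{274566917048101^2}^*.

229679873235712 + 186157278785575*t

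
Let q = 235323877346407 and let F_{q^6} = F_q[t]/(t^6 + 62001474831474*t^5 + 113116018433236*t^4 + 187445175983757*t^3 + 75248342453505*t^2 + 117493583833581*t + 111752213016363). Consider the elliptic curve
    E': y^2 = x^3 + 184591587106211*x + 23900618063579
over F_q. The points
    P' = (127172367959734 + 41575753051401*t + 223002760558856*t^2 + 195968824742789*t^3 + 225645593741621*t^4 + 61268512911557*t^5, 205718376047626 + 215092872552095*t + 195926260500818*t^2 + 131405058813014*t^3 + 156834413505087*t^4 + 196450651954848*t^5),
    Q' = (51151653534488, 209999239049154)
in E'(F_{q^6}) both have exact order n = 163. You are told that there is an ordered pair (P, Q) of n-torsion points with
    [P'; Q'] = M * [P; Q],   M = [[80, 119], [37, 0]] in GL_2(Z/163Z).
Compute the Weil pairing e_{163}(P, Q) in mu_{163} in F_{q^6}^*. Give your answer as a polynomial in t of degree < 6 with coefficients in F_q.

142424714853739 + 197187211413572*t + 42887976049276*t^2 + 190125017976839*t^3 + 48810059390149*t^4 + 159261324198606*t^5

The 163-Weil pairing on E[163] over F_{235323877346407} is alternating-bilinear: e_{163}(P',Q') = e_{163}(P,Q)^det(M).
Inverting 161 mod 163: 81. Thus e_{163}(P,Q) = e(P',Q')^{81}.
8-bit Miller (10100011) on E'/F_{235323877346407} with a'=184591587106211, b'=23900618063579: accumulate tangent/chord ratios at Q'+S and P'+S'.
So e_{163}(P',Q') = 61405749724826 + 221397493076574*t + 19332576248969*t^2 + 148570803855995*t^3 + 190828543585344*t^4 + 119855107330343*t^5.
Thus e_{163}(P,Q) = 142424714853739 + 197187211413572*t + 42887976049276*t^2 + 190125017976839*t^3 + 48810059390149*t^4 + 159261324198606*t^5.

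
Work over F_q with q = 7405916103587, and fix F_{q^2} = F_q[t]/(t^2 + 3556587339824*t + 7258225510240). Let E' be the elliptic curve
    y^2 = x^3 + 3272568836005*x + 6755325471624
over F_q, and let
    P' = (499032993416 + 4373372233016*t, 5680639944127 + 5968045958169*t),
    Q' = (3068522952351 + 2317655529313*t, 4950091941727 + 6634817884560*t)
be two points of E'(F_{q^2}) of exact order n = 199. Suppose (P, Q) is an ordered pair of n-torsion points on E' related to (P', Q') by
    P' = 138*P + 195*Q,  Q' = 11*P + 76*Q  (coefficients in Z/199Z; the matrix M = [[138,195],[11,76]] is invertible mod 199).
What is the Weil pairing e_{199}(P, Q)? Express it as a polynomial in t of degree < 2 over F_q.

The 199-Weil pairing on E[199] over F_{7405916103587} is alternating-bilinear: e_{199}(P',Q') = e_{199}(P,Q)^det(M).
det(M) mod 199 = 184; its inverse in (Z/199)^* is 53 (check: 184*53 mod 199 = 1).
Run Miller on y^2=x^3+3272568836005*x+6755325471624 over F_{7405916103587}: ladder 11000111 (8 bits); e = f_P(D_Q)/f_Q(D_P).
Miller gives e_{199}(P',Q') = 401597855420 + 1565347495868*t in F_{7405916103587^2}.
e_{199}(P,Q) = (401597855420 + 1565347495868*t)^{53} = 278417908700 + 2840852774023*t.

278417908700 + 2840852774023*t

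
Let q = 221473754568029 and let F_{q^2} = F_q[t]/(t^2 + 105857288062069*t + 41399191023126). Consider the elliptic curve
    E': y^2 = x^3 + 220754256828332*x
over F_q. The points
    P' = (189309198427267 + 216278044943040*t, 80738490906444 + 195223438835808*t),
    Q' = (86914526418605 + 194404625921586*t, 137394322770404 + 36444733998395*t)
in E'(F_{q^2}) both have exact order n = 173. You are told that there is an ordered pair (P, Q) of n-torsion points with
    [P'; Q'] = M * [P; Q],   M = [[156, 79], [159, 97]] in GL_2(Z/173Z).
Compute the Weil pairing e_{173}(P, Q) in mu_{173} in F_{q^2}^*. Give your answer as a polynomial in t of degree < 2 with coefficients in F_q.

76354705655182 + 203395756456996*t

The 173-Weil pairing on E[173] over F_{221473754568029} is alternating-bilinear: e_{173}(P',Q') = e_{173}(P,Q)^det(M).
So e_{173}(P,Q) = e_{173}(P',Q')^{36}, since 149*36 = 1 mod 173.
Run Miller on y^2=x^3+220754256828332*x over F_{221473754568029}: ladder 10101101 (8 bits); e = f_P(D_Q)/f_Q(D_P).
Miller gives e_{173}(P',Q') = 49731311250647 + 153250760938032*t in F_{221473754568029^2}.
Finally e_{173}(P,Q) = 76354705655182 + 203395756456996*t.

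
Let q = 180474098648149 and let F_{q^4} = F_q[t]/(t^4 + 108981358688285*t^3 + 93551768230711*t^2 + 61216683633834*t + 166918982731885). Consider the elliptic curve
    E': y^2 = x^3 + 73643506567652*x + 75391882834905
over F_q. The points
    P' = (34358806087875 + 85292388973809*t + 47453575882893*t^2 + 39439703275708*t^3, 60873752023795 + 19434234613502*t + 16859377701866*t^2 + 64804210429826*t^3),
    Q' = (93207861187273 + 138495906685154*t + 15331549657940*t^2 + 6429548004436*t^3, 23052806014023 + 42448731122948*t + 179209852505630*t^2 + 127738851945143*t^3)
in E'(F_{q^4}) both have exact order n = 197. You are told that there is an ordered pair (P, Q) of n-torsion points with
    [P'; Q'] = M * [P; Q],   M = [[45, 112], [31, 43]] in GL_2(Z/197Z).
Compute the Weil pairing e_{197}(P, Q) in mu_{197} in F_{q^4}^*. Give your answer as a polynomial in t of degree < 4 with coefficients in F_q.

Under M = [[45,112],[31,43]] in GL_2(Z/197), e_{197}(P',Q') = e_{197}(P,Q)^(45*43-112*31 mod 197).
Inverting 39 mod 197: 96. Thus e_{197}(P,Q) = e(P',Q')^{96}.
Build f_{197,P'} and f_{197,Q'} via the 8-bit ladder of 197=11000101_2; evaluate at shifted divisors; quotient in F_{180474098648149^4}.
f_P(D_Q)/f_Q(D_P) = 121234570930244 + 142973106650046*t + 127160053445137*t^2 + 79337640010729*t^3.
Hence e(P,Q) = 56469245288505 + 47847758034179*t + 40939367048784*t^2 + 4428290657249*t^3 in F_{180474098648149^4}^*.

56469245288505 + 47847758034179*t + 40939367048784*t^2 + 4428290657249*t^3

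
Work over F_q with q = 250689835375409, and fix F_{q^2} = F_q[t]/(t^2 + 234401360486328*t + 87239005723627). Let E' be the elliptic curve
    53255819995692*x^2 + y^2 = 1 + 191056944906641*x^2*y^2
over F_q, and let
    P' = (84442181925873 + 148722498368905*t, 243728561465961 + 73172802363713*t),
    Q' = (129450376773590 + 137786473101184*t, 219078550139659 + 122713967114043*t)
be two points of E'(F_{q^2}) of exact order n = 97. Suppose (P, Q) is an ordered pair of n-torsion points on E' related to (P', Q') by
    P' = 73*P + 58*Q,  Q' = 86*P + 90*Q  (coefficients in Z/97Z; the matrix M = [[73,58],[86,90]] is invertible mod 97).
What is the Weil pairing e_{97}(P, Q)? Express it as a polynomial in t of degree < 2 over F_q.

221505768789915 + 136649398124500*t

e_{97}(aP+bQ,cP+dQ) = e_{97}(P,Q)^(ad-bc); with (a,b,c,d)=(73,58,86,90) this gives the det-97 law.
So e_{97}(P,Q) = e_{97}(P',Q')^{55}, since 30*55 = 1 mod 97.
Map (x,y)_Ed via u=(1+y)/(1-y), v=(1+y)/((1-y)x) to Montgomery A=210653545876052,B=174922492977475; then to (a',b')=(153431822751025,210496163841318).
Double-and-add over 1100001: 7-1 doublings, 3-1 additions; each step l_{T,T}/v_{2T} or l_{T,P'}/v at Q'+S for random S.
The quotient is 180177512795784 + 130810912165199*t.
(180177512795784 + 130810912165199*t)^{55} mod (250689835375409,f) = 221505768789915 + 136649398124500*t.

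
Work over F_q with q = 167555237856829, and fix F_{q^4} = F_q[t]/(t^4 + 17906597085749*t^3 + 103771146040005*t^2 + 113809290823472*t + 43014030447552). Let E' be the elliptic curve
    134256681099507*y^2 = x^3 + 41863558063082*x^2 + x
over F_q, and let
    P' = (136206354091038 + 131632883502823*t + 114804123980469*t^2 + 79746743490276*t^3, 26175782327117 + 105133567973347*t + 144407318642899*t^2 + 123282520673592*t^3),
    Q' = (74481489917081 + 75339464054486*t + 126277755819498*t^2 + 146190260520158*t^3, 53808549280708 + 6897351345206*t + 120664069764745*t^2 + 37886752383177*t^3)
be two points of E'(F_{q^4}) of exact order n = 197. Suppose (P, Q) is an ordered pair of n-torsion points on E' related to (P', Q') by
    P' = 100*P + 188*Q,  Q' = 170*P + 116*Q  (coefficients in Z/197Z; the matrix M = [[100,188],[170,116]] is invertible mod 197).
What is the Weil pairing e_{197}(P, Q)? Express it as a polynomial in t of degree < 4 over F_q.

The 197-Weil pairing on E[197] over F_{167555237856829} is alternating-bilinear: e_{197}(P',Q') = e_{197}(P,Q)^det(M).
Hence e(P,Q) = e(P',Q')^{177} where 177 = 128^{-1} mod 197.
(x,y)|->(83605648901870x+24558067077032,83605648901870y) sends E' to y^2=x^3+86524924915589*x+61897786436995.
Double-and-add over 11000101: 8-1 doublings, 4-1 additions; each step l_{T,T}/v_{2T} or l_{T,P'}/v at Q'+S for random S.
The quotient is 31116448404920 + 56331350409583*t + 11229726755503*t^2 + 85662319689645*t^3.
Finally e_{197}(P,Q) = 142107121981790 + 43067946649124*t + 146556993363669*t^2 + 155615504882926*t^3.

142107121981790 + 43067946649124*t + 146556993363669*t^2 + 155615504882926*t^3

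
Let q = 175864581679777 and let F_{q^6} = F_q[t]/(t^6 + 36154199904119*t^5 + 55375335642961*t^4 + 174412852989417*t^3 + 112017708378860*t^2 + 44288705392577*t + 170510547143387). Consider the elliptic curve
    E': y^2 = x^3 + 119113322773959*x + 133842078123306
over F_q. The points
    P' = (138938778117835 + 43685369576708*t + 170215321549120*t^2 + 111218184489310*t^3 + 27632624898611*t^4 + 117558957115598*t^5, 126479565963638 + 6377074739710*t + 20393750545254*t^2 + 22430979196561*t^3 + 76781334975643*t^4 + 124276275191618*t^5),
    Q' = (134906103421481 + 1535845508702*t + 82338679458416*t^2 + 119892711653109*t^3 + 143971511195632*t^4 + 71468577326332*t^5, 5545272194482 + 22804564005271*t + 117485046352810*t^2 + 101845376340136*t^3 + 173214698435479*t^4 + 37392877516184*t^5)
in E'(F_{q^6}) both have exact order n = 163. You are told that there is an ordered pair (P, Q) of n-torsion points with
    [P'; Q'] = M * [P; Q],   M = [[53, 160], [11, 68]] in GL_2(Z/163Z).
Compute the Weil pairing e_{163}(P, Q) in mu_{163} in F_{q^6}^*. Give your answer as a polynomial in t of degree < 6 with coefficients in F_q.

99876684427132 + 159636104005909*t + 18019471032352*t^2 + 34794699729563*t^3 + 49271042084985*t^4 + 121162675213199*t^5

Since e_{163}(P,P)=e_{163}(Q,Q)=1 and e_{163}(Q,P)=e_{163}(P,Q)^{-1}, expanding e_{163}(53*P + 160*Q,11*P + 68*Q) leaves e(P,Q)^det(M).
Inverting 51 mod 163: 16. Thus e_{163}(P,Q) = e(P',Q')^{16}.
8-bit Miller (10100011) on E'/F_{175864581679777} with a'=119113322773959, b'=133842078123306: accumulate tangent/chord ratios at Q'+S and P'+S'.
e_{163}(P',Q') = 107304005573581 + 150974022364776*t + 98294664325165*t^2 + 51607742710934*t^3 + 166154269883012*t^4 + 97444090868434*t^5.
Raise to 16: e(P,Q) = 99876684427132 + 159636104005909*t + 18019471032352*t^2 + 34794699729563*t^3 + 49271042084985*t^4 + 121162675213199*t^5 in mu_{163}.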